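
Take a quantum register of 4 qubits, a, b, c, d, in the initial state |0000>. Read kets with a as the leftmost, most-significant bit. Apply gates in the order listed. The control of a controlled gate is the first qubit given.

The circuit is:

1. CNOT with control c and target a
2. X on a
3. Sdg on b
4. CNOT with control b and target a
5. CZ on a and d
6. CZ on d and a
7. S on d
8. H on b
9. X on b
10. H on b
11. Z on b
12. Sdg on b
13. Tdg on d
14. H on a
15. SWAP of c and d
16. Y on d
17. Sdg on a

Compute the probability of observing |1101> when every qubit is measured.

A full measurement returns |1101> with probability 0. Key observation: gates 8-11 undo each other exactly, leaving only the rest of the circuit to track.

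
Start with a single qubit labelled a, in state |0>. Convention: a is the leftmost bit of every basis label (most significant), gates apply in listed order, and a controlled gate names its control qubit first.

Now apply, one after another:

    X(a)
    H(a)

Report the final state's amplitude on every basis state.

The resulting statevector has amplitude sqrt(2)/2 on |0>, -sqrt(2)/2 on |1>.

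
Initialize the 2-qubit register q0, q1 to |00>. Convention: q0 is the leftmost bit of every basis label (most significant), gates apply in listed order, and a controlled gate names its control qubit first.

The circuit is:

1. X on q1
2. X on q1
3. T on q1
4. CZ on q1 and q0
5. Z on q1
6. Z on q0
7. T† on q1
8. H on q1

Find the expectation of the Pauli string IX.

In the final state, IX has expectation 1. Key observation: the block from step 1 through step 2 cancels to the identity and can be dropped.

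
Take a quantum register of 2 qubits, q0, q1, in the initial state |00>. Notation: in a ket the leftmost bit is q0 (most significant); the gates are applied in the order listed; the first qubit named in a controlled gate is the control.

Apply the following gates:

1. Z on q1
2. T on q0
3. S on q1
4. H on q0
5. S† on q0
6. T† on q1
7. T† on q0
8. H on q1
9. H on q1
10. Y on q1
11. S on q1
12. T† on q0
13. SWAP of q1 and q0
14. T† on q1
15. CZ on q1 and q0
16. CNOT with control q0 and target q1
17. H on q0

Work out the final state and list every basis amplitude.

The resulting statevector has amplitude exp(3*I*pi/4)/2 on |00>, -1/2 on |01>, -exp(3*I*pi/4)/2 on |10>, 1/2 on |11>.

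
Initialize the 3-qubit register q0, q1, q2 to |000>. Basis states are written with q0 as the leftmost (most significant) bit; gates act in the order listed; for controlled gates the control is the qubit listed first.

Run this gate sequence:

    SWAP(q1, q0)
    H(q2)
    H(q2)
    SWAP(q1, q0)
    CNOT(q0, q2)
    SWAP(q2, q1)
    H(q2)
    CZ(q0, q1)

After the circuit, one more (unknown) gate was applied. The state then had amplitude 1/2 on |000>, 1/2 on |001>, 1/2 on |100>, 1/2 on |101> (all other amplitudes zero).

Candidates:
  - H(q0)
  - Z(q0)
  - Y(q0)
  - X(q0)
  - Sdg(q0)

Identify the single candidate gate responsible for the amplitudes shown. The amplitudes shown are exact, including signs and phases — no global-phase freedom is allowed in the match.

It was H(q0) that produced the state shown. Key observation: the block from step 1 through step 4 cancels to the identity and can be dropped.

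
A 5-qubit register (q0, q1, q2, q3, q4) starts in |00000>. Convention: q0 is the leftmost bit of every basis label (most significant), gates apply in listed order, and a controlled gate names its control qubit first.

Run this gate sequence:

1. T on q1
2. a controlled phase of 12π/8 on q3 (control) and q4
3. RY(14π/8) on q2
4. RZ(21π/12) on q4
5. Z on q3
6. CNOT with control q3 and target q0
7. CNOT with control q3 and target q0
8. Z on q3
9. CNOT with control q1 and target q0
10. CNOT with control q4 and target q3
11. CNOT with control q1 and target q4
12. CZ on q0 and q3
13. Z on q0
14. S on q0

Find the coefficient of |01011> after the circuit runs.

The amplitude on |01011> is 0.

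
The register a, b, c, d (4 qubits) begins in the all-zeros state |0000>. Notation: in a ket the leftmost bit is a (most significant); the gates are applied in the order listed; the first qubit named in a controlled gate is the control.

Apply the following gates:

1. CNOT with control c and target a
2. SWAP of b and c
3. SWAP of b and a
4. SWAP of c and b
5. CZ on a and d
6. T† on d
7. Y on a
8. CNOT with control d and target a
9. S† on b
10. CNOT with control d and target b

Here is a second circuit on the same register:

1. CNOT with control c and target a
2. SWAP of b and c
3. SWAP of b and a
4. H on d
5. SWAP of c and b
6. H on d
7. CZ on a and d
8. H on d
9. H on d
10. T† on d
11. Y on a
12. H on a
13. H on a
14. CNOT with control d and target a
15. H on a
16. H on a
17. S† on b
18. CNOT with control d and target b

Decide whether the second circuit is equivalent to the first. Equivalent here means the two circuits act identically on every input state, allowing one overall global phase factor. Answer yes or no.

Yes — the two circuits implement the same unitary up to a global phase.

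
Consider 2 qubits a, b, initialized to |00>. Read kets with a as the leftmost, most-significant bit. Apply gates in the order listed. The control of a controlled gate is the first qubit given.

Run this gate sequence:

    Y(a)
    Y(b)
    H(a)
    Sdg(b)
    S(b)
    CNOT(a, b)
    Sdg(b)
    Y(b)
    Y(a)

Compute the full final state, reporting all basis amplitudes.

The final amplitudes are 0 on |00>, sqrt(2)/2 on |01>, sqrt(2)*I/2 on |10>, 0 on |11>.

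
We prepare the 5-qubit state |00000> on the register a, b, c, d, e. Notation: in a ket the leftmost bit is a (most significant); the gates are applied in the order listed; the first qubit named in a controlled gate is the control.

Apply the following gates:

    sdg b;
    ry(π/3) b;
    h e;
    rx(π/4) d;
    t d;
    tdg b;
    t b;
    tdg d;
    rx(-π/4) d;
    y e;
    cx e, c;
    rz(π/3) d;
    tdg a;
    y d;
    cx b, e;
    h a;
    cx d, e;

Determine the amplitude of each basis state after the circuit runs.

After the circuit, the state carries amplitude -sqrt(3)*exp(5*I*pi/6)/4 on |00011>, sqrt(3)*exp(5*I*pi/6)/4 on |00110>, -exp(5*I*pi/6)/4 on |01010>, exp(5*I*pi/6)/4 on |01111>, -sqrt(3)*exp(5*I*pi/6)/4 on |10011>, sqrt(3)*exp(5*I*pi/6)/4 on |10110>, -exp(5*I*pi/6)/4 on |11010>, exp(5*I*pi/6)/4 on |11111>, and 0 on every other basis state. Key observation: gates 4-9 undo each other exactly, leaving only the rest of the circuit to track.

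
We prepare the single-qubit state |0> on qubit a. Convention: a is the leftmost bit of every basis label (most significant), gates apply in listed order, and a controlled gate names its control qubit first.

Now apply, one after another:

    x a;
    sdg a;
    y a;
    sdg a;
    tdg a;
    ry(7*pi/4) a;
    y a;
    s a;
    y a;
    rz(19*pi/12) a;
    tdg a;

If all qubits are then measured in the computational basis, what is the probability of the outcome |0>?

Outcome |0> occurs with probability sqrt(2)/4 + 1/2.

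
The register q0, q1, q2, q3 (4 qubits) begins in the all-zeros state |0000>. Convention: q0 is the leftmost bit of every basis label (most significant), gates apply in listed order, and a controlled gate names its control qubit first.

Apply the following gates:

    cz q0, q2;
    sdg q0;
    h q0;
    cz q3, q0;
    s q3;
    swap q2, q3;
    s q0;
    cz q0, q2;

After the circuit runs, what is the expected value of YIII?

In the final state, YIII has expectation 1.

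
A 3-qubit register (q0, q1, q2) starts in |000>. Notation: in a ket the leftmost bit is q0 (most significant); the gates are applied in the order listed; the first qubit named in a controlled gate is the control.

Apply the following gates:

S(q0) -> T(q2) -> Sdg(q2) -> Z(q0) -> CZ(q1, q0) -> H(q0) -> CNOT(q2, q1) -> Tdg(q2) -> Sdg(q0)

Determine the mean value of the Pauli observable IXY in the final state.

The expectation value of IXY is 0.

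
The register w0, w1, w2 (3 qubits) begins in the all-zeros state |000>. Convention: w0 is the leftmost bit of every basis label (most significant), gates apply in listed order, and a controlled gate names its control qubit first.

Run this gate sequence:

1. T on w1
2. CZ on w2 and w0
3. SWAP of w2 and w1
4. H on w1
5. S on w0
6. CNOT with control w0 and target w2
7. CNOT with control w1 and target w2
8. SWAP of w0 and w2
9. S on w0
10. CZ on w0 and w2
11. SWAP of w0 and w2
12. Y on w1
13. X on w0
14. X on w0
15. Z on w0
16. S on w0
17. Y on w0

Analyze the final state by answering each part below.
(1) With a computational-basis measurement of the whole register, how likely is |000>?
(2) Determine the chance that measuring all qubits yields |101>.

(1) The probability of measuring |000> is 0.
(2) A full measurement returns |101> with probability 1/2.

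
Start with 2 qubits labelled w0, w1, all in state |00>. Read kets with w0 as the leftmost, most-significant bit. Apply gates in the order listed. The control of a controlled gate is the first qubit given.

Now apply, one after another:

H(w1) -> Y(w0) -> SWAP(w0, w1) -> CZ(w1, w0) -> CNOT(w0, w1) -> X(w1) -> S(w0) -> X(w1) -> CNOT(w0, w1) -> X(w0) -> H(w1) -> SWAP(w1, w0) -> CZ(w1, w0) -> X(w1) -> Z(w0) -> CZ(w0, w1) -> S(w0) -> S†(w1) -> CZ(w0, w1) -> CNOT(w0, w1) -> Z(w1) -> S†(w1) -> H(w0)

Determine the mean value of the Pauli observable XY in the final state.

In the final state, XY has expectation -1.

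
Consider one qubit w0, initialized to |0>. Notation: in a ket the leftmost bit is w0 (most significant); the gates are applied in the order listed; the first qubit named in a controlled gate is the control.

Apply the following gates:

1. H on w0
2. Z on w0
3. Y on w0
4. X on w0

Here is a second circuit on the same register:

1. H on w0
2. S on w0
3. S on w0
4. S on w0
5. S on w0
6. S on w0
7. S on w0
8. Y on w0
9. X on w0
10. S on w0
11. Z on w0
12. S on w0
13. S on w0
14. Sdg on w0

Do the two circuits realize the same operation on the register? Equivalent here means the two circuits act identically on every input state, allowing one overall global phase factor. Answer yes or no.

Yes — the two circuits implement the same unitary up to a global phase.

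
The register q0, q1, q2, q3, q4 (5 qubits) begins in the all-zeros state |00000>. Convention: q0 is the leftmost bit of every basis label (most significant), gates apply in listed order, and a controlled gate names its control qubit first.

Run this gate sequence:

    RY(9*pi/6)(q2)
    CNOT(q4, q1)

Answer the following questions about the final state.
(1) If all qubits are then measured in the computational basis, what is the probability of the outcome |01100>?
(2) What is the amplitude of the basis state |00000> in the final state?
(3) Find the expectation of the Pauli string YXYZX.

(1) Outcome |01100> occurs with probability 0.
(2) The final state's coefficient on |00000> equals -sqrt(2)/2.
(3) The expectation value of YXYZX is 0.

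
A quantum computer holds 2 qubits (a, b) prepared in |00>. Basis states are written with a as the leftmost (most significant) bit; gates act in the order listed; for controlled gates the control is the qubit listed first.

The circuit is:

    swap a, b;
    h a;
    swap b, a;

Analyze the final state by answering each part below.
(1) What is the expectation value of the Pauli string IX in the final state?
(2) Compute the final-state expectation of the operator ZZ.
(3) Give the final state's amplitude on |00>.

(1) The expectation value of IX is 1.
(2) In the final state, ZZ has expectation 0.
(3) |00> carries amplitude sqrt(2)/2 in the final state.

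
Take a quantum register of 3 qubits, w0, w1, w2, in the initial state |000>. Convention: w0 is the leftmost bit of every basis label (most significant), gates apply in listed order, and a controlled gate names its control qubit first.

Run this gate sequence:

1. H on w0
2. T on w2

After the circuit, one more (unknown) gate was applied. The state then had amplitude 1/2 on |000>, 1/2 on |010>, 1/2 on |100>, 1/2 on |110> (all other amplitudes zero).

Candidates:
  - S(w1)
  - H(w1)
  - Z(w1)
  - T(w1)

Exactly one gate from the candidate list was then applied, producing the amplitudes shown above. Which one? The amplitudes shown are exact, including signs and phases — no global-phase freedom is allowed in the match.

The applied gate was H(w1).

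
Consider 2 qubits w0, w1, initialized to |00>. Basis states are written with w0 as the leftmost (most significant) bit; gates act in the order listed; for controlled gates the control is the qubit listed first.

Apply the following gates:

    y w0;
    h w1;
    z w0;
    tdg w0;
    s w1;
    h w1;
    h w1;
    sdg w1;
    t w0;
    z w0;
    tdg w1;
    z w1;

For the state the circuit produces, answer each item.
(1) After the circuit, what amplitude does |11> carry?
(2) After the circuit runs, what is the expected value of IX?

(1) The final state's coefficient on |11> equals -sqrt(2)*exp(I*pi/4)/2. Key observation: the block from step 3 through step 10 cancels to the identity and can be dropped.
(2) The expectation value of IX is -sqrt(2)/2.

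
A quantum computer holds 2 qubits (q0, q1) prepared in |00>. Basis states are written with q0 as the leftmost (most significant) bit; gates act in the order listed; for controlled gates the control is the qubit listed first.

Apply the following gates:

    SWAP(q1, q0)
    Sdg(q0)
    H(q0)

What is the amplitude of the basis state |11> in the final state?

The amplitude on |11> is 0.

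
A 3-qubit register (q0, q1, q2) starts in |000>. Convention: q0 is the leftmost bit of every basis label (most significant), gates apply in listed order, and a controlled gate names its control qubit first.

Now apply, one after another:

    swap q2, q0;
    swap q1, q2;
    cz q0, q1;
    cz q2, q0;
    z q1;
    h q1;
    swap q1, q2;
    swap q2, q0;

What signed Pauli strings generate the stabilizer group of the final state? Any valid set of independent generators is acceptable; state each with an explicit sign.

One valid set of independent stabilizer generators is +XII, +IZI, +IIZ (any independent generating set of the same group is equally correct).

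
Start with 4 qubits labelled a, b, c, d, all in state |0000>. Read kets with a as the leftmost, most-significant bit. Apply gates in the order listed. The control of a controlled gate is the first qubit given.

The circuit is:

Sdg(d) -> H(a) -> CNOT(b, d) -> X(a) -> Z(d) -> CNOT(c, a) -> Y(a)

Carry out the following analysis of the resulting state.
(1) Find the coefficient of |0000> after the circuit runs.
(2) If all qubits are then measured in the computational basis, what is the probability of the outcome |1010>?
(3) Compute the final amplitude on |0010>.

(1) |0000> carries amplitude -sqrt(2)*I/2 in the final state.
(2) Outcome |1010> occurs with probability 0.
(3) The final state's coefficient on |0010> equals 0.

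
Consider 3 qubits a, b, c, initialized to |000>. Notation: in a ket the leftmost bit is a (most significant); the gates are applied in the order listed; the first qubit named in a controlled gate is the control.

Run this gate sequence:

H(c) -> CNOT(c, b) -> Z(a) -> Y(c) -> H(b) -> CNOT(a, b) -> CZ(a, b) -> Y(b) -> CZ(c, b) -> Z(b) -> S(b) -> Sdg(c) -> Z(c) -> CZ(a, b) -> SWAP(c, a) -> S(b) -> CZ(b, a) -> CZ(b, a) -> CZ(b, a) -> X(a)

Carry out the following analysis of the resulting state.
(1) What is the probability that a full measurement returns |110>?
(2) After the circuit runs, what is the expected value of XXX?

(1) The probability of measuring |110> is 1/4.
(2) In the final state, XXX has expectation 0.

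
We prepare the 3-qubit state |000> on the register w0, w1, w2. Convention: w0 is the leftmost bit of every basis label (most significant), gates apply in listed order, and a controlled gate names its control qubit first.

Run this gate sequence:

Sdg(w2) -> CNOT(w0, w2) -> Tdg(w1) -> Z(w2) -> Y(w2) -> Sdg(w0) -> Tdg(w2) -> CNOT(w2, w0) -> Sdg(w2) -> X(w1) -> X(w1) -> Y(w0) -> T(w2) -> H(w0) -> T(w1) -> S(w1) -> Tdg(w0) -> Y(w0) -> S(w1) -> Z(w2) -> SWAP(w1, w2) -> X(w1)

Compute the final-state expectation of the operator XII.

In the final state, XII has expectation -sqrt(2)/2.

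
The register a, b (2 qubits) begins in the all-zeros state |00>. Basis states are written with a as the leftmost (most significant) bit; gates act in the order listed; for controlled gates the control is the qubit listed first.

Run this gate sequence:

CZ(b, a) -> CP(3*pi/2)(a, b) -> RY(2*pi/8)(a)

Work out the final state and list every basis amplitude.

The final amplitudes are sqrt(sqrt(2) + 2)/2 on |00>, 0 on |01>, sqrt(2 - sqrt(2))/2 on |10>, 0 on |11>.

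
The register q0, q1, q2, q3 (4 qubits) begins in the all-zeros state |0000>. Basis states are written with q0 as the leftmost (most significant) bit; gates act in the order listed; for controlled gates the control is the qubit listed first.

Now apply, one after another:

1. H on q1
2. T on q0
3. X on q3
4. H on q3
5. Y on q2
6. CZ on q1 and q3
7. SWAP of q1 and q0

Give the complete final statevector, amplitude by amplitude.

After the circuit, the state carries amplitude I/2 on |0010>, -I/2 on |0011>, I/2 on |1010>, I/2 on |1011>, and 0 on every other basis state.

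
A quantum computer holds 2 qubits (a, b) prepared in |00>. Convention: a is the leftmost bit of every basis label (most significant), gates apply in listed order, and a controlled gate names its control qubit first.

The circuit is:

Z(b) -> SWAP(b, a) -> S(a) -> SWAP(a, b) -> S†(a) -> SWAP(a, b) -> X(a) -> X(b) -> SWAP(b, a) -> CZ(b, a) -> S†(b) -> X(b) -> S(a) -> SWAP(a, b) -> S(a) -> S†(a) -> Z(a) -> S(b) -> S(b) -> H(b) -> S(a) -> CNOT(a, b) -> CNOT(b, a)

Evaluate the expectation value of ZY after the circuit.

The observable ZY averages to 0.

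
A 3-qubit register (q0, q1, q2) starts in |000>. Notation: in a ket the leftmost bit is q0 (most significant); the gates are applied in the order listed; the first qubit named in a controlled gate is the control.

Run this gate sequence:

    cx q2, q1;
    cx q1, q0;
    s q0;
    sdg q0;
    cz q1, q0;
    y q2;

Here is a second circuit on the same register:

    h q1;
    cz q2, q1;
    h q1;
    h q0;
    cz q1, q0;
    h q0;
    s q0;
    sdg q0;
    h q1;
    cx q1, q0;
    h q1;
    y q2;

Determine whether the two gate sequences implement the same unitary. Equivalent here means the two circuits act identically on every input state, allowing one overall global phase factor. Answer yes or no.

No, they are not equivalent — no single phase factor reconciles the two unitaries.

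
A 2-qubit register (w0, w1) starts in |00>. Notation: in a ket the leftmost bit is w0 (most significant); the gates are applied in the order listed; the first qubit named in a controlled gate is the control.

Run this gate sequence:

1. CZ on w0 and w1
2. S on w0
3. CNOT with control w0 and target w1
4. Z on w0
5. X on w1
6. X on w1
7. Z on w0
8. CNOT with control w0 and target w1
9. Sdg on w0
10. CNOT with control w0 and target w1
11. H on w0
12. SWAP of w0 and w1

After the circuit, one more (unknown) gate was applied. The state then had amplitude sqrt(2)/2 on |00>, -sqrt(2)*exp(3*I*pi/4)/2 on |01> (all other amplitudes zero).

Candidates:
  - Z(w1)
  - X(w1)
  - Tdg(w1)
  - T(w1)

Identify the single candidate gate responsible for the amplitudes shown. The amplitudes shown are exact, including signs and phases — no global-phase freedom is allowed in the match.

It was Tdg(w1) that produced the state shown. Key observation: steps 2-9 multiply out to the identity, so the circuit reduces to the remaining gates.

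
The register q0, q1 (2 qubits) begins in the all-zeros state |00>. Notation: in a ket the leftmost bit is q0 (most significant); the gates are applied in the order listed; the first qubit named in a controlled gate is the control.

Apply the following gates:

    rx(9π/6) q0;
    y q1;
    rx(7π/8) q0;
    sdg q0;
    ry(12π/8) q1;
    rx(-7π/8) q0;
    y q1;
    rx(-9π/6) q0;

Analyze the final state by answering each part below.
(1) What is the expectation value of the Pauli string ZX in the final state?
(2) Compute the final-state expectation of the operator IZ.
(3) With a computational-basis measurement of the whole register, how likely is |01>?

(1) In the final state, ZX has expectation -1/2 + sqrt(2)/4.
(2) The observable IZ averages to 0.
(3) The probability of measuring |01> is 3/8 - sqrt(2)/16.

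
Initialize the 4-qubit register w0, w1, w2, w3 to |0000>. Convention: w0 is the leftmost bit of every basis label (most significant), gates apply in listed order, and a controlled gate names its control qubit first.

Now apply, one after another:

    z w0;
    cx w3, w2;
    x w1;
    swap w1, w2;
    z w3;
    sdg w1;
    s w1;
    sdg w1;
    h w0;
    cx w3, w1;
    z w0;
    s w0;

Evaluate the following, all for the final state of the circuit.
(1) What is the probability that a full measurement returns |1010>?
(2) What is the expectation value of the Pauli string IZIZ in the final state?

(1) The probability of measuring |1010> is 1/2.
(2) The observable IZIZ averages to 1.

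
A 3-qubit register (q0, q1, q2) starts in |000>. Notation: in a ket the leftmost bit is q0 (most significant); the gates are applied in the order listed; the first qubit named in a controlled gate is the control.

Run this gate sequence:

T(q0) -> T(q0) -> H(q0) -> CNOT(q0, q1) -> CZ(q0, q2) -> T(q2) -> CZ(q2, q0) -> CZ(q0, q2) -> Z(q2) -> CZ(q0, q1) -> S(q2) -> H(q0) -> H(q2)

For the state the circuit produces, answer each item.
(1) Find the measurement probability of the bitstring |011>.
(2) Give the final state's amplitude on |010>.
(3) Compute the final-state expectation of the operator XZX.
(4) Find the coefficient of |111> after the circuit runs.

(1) The probability of measuring |011> is 1/8.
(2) The amplitude on |010> is -sqrt(2)/4.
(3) In the final state, XZX has expectation 1.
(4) The amplitude on |111> is sqrt(2)/4.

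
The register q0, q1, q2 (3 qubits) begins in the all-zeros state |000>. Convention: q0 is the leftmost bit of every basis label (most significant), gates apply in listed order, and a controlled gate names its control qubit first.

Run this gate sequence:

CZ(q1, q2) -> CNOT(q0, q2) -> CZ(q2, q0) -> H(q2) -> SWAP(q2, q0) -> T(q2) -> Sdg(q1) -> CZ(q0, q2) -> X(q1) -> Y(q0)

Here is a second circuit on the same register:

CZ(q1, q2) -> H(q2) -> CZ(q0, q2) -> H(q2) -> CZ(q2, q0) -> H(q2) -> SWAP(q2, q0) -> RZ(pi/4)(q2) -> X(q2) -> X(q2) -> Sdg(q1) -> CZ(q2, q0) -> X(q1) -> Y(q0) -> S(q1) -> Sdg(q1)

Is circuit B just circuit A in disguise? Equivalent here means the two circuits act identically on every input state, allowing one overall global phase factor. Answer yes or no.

Yes — the two circuits implement the same unitary up to a global phase.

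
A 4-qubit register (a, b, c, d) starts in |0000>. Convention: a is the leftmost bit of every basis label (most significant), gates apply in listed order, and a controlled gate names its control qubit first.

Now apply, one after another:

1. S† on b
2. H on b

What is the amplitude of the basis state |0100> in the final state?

The amplitude on |0100> is sqrt(2)/2.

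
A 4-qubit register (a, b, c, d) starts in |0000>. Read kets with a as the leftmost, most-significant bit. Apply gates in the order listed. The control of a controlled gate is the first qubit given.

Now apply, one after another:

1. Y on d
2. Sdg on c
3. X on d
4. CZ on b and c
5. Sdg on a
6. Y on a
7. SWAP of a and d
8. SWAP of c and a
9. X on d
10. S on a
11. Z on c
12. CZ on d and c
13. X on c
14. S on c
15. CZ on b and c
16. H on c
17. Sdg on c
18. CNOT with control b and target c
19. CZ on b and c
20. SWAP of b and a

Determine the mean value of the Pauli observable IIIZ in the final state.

The observable IIIZ averages to 1.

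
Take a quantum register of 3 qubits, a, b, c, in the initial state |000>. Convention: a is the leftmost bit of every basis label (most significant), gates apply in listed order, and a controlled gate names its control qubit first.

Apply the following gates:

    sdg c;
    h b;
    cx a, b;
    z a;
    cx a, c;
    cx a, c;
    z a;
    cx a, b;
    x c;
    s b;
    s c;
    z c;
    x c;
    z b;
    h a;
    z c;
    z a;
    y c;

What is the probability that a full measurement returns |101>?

The probability of measuring |101> is 1/4. Key observation: steps 3-8 multiply out to the identity, so the circuit reduces to the remaining gates.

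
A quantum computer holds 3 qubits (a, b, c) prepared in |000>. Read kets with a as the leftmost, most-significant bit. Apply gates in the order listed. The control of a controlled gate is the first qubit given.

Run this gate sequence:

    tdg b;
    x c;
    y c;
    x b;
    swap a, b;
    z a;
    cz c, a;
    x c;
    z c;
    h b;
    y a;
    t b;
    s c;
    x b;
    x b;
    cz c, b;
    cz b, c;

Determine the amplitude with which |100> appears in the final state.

The final state's coefficient on |100> equals 0. Key observation: the block from step 14 through step 15 cancels to the identity and can be dropped.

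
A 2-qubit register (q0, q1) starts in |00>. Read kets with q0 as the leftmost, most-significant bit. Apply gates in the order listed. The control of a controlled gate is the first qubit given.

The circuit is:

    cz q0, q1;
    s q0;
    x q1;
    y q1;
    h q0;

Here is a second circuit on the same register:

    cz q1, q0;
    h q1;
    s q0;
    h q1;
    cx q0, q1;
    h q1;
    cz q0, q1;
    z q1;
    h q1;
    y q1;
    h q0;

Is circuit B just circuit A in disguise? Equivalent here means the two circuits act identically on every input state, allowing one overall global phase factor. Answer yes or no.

Yes — the two circuits implement the same unitary up to a global phase.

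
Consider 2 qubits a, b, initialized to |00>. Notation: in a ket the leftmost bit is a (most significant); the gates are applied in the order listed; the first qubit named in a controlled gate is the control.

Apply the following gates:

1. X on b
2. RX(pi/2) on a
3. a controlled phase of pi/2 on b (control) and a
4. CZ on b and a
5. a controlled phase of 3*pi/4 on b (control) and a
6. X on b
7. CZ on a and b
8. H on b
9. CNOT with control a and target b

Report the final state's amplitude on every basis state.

The final amplitudes are 1/2 on |00>, 1/2 on |01>, -exp(3*I*pi/4)/2 on |10>, -exp(3*I*pi/4)/2 on |11>.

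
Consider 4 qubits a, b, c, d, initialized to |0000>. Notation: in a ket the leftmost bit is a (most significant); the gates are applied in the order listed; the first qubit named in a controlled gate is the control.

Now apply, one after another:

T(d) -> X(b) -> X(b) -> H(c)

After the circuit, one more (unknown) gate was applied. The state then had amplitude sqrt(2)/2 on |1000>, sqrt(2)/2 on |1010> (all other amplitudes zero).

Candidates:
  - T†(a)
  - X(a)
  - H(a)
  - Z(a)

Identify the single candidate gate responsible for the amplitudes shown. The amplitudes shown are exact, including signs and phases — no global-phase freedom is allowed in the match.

The applied gate was X(a).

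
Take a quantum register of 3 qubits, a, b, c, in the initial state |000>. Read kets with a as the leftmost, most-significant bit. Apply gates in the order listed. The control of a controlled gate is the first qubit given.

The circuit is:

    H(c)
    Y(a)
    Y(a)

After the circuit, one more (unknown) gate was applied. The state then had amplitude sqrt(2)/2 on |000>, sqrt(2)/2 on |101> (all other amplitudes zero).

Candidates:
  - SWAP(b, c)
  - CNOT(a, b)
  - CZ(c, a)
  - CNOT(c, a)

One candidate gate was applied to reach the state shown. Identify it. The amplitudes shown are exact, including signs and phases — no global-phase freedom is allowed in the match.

The applied gate was CNOT(c, a).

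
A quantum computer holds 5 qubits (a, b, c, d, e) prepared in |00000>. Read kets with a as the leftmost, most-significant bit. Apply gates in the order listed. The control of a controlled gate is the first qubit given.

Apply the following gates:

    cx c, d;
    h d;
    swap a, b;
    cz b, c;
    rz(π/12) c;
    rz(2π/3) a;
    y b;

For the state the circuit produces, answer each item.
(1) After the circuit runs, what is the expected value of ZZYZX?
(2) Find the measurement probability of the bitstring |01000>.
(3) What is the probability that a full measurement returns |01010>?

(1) The expectation value of ZZYZX is 0.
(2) A full measurement returns |01000> with probability 1/2.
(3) A full measurement returns |01010> with probability 1/2.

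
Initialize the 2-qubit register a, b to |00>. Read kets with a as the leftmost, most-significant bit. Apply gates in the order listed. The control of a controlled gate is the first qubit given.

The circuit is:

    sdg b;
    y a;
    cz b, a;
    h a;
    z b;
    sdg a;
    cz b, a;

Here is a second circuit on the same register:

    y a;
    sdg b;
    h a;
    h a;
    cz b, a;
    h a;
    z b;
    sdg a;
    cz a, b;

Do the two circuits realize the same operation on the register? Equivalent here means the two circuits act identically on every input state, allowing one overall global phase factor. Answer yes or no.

Yes, they are equivalent — the unitaries differ by at most a global phase.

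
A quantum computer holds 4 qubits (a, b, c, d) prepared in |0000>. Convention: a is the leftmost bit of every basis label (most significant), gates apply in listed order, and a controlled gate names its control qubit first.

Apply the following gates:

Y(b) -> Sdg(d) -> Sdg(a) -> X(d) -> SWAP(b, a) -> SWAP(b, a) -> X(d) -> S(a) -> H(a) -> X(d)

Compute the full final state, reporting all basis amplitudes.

The final amplitudes are sqrt(2)*I/2 on |0101>, sqrt(2)*I/2 on |1101>, and 0 on every other basis state.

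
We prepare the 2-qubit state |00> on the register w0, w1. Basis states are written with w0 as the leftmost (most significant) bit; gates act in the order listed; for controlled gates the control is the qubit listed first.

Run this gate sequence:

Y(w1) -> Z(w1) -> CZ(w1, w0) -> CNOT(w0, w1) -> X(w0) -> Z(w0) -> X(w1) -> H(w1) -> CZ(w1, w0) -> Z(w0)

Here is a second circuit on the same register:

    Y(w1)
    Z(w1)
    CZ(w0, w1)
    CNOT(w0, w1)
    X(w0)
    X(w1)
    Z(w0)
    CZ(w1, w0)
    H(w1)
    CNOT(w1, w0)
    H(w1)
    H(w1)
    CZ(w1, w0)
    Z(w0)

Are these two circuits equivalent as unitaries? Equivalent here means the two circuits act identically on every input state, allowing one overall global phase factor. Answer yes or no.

No: there is an input state on which the two circuits produce genuinely different outputs (not merely differing by a phase).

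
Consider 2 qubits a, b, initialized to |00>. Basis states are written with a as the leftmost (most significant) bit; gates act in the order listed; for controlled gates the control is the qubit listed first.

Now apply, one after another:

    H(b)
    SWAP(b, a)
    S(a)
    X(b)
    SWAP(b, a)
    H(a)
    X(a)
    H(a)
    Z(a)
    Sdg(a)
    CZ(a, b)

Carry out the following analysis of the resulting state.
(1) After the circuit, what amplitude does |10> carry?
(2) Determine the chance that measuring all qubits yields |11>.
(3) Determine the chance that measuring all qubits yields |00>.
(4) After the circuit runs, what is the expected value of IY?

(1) The amplitude on |10> is -sqrt(2)*I/2.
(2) Outcome |11> occurs with probability 1/2.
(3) A full measurement returns |00> with probability 0.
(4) The observable IY averages to -1.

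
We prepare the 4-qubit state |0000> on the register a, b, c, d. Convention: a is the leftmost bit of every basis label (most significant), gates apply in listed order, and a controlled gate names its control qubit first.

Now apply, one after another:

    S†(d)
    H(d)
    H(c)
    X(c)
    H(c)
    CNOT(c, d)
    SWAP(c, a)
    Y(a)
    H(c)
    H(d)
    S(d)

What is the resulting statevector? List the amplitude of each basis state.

After the circuit, the state carries amplitude sqrt(2)*I/2 on |1000>, sqrt(2)*I/2 on |1010>, and 0 on every other basis state.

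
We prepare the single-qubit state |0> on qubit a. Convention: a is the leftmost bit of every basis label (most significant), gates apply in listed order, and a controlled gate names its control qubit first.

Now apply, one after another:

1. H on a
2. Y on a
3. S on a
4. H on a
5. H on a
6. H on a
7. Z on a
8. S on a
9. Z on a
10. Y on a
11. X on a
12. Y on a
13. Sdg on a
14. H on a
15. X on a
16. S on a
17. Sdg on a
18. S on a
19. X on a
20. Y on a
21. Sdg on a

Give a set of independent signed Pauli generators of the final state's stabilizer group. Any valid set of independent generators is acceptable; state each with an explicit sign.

The final state is stabilized by the group generated by -Y; other independent generating sets are equally valid.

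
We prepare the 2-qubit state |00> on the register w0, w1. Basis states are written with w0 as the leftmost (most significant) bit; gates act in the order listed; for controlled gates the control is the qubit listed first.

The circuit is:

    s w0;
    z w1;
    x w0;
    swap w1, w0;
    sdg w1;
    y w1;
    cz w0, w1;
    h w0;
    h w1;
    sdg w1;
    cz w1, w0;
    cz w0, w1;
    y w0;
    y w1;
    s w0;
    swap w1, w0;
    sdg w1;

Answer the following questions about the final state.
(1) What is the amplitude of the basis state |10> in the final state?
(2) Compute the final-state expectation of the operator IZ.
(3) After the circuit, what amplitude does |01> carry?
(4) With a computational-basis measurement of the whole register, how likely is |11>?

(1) The amplitude on |10> is -1/2.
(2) The expectation value of IZ is 0.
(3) The final state's coefficient on |01> equals I/2.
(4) The probability of measuring |11> is 1/4.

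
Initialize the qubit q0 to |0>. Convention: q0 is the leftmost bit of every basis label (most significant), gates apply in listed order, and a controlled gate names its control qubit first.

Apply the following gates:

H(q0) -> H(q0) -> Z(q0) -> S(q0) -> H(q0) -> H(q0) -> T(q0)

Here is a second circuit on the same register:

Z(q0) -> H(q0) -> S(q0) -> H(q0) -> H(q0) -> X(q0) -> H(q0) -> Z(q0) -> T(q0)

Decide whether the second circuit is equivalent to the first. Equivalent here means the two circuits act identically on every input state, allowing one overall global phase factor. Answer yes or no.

No: there is an input state on which the two circuits produce genuinely different outputs (not merely differing by a phase).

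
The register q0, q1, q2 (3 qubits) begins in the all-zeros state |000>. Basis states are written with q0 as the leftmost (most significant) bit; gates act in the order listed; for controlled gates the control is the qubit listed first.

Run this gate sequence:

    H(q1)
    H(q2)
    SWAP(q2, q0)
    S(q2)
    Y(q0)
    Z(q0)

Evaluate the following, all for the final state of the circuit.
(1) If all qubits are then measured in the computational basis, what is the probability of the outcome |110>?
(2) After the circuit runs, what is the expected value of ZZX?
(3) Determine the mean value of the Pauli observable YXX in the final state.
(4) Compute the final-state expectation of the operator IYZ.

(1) The probability of measuring |110> is 1/4.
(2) The expectation value of ZZX is 0.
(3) The expectation value of YXX is 0.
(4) In the final state, IYZ has expectation 0.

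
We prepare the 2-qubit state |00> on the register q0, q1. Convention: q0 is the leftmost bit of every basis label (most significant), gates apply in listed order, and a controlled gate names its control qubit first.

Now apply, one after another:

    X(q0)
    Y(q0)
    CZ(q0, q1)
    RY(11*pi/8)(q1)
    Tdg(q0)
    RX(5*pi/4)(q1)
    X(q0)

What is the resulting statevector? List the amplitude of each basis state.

The resulting statevector has amplitude 0 on |00>, 0 on |01>, -sqrt(sqrt(2)/4 + 1/2)*sin(5*pi/16) - I*sqrt(1/2 - sqrt(2)/4)*cos(5*pi/16) on |10>, sqrt(sqrt(2)/4 + 1/2)*cos(5*pi/16) + I*sqrt(1/2 - sqrt(2)/4)*sin(5*pi/16) on |11>.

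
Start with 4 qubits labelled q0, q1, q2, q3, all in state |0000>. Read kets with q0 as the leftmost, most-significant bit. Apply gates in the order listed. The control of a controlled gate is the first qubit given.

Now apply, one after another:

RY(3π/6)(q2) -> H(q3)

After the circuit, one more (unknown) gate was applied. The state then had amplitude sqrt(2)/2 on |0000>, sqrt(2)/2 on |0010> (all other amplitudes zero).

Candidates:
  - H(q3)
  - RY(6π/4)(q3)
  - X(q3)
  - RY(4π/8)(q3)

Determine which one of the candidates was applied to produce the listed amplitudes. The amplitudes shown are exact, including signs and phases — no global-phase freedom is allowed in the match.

The unique candidate consistent with the amplitudes is H(q3).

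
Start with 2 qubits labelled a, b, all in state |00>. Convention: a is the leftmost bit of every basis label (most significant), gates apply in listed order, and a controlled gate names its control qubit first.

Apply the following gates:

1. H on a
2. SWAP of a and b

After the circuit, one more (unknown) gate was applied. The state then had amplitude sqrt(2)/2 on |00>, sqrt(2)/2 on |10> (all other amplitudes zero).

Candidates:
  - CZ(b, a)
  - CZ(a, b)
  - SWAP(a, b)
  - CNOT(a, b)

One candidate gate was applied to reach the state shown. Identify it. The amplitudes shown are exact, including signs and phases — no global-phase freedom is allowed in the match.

The unique candidate consistent with the amplitudes is SWAP(a, b).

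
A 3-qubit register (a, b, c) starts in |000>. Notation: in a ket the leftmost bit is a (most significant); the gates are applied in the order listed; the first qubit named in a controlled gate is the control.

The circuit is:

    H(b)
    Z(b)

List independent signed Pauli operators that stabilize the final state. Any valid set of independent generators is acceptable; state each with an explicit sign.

One valid set of independent stabilizer generators is -IXI, +ZII, +IIZ (any independent generating set of the same group is equally correct).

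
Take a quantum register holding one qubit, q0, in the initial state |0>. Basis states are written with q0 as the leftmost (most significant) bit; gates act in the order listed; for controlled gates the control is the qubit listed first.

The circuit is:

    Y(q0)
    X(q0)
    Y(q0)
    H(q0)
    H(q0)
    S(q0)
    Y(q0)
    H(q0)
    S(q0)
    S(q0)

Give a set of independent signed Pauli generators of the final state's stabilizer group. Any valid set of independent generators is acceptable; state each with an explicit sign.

The stabilizer group can be generated by -X, among other valid generating sets.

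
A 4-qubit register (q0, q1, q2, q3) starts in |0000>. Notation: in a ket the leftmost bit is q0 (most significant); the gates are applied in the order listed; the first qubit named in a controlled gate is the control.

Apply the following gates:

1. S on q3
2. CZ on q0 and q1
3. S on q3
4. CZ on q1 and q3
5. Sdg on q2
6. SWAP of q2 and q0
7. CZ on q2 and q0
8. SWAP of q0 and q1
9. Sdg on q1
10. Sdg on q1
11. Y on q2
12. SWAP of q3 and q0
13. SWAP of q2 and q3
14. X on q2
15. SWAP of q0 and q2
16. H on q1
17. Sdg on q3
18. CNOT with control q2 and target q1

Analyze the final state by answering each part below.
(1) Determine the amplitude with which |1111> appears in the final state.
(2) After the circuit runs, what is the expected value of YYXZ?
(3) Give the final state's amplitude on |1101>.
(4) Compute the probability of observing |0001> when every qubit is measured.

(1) The amplitude on |1111> is 0.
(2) In the final state, YYXZ has expectation 0.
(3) The final state's coefficient on |1101> equals sqrt(2)/2.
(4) Outcome |0001> occurs with probability 0.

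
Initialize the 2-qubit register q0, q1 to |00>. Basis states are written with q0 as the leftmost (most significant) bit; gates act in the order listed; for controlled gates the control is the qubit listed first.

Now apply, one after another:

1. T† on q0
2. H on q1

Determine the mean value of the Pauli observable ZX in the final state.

The observable ZX averages to 1.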